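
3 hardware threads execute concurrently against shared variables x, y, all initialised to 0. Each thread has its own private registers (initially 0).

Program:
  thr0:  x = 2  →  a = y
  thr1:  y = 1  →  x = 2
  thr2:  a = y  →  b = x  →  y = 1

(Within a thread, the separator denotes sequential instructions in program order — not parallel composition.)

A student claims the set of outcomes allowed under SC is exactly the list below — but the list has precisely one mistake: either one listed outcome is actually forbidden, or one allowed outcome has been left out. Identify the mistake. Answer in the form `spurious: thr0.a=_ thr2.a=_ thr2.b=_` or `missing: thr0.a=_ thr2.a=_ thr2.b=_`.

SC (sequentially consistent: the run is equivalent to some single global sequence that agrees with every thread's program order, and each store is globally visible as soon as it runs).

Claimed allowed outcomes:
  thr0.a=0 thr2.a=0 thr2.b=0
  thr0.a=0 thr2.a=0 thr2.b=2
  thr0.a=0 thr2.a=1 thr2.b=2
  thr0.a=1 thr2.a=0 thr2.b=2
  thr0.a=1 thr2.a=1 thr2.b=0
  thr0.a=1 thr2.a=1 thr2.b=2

outcome vector order: (thr0.a,thr2.a,thr2.b)
[SC] allowed = {0/0/0 0/0/2 0/1/2 1/0/0 1/0/2 1/1/0 1/1/2}
SC∖claimed = {1/0/0}

missing: thr0.a=1 thr2.a=0 thr2.b=0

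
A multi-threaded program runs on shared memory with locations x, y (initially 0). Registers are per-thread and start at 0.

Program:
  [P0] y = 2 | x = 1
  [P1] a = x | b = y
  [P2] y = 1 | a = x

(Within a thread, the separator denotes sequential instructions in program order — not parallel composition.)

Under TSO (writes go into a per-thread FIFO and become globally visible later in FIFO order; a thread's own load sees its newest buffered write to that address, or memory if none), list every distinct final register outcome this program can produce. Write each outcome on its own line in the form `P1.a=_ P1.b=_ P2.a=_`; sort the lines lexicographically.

outcome vector order: (P1.a,P1.b,P2.a)
|TSO outcomes| = 10

P1.a=0 P1.b=0 P2.a=0
P1.a=0 P1.b=0 P2.a=1
P1.a=0 P1.b=1 P2.a=0
P1.a=0 P1.b=1 P2.a=1
P1.a=0 P1.b=2 P2.a=0
P1.a=0 P1.b=2 P2.a=1
P1.a=1 P1.b=1 P2.a=0
P1.a=1 P1.b=1 P2.a=1
P1.a=1 P1.b=2 P2.a=0
P1.a=1 P1.b=2 P2.a=1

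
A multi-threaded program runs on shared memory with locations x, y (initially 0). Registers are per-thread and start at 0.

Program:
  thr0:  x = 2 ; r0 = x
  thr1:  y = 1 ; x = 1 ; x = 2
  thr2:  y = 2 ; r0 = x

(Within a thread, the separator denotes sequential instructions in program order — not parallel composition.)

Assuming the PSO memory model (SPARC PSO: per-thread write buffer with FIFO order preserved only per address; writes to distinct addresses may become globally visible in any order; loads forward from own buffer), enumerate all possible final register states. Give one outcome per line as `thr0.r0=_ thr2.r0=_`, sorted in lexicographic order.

outcome vector order: (thr0.r0,thr2.r0)
|PSO outcomes| = 6

thr0.r0=1 thr2.r0=0
thr0.r0=1 thr2.r0=1
thr0.r0=1 thr2.r0=2
thr0.r0=2 thr2.r0=0
thr0.r0=2 thr2.r0=1
thr0.r0=2 thr2.r0=2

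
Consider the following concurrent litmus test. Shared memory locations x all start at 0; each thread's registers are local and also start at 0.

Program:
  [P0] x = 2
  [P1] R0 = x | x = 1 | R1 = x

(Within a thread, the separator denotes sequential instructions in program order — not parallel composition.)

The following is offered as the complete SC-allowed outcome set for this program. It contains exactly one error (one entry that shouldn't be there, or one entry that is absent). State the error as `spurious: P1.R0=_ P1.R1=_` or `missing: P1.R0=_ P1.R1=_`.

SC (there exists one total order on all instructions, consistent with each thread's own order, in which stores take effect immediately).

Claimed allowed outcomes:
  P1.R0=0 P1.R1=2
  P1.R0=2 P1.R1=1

outcome vector order: (P1.R0,P1.R1)
SC: 3 outcomes — {01 02 21}
SC∖claimed = {01}

missing: P1.R0=0 P1.R1=1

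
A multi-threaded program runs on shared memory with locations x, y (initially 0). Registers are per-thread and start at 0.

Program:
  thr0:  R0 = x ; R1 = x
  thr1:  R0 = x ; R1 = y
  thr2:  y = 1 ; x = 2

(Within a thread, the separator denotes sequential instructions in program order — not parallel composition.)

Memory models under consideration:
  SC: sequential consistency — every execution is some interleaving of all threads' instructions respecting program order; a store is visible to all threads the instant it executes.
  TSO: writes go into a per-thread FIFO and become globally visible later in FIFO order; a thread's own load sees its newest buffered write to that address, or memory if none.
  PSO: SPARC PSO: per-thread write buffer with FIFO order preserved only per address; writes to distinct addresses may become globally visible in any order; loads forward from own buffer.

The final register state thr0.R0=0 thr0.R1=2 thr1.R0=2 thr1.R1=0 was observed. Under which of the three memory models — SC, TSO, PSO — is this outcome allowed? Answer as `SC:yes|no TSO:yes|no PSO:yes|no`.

outcome vector order: (thr0.R0,thr0.R1,thr1.R0,thr1.R1)
[SC] allowed = {0000, 0001, 0021, 0200, 0201, 0221, 2200, 2201, 2221}
[TSO] allowed = {0000, 0001, 0021, 0200, 0201, 0221, 2200, 2201, 2221}
[PSO] allowed = {0000, 0001, 0020, 0021, 0200, 0201, 0220, 0221, 2200, 2201, 2220, 2221}
target 0220 ∈ {PSO}

SC:no TSO:no PSO:yes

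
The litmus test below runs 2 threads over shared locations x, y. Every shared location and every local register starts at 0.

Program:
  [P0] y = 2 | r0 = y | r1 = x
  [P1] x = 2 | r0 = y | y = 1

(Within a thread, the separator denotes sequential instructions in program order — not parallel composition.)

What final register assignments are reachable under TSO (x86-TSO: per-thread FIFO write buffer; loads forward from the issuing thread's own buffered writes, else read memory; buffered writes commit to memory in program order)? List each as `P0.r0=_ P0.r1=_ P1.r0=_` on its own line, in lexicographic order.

outcome vector order: (P0.r0,P0.r1,P1.r0)
|TSO outcomes| = 6

P0.r0=1 P0.r1=2 P1.r0=0
P0.r0=1 P0.r1=2 P1.r0=2
P0.r0=2 P0.r1=0 P1.r0=0
P0.r0=2 P0.r1=0 P1.r0=2
P0.r0=2 P0.r1=2 P1.r0=0
P0.r0=2 P0.r1=2 P1.r0=2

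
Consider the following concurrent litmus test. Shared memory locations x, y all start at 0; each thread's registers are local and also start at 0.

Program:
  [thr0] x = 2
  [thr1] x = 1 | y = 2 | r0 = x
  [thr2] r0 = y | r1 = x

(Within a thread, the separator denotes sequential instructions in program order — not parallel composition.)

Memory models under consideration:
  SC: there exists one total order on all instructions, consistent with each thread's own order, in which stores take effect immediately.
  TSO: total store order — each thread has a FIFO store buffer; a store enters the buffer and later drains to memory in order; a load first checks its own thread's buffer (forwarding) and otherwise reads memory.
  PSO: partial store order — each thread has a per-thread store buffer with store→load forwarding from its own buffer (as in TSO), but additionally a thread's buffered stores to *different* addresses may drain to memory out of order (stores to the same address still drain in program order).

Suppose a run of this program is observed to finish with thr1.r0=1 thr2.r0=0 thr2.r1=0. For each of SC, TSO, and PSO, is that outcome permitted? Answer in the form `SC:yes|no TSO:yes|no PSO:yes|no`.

SC:yes TSO:yes PSO:yes

outcome vector order: (thr1.r0,thr2.r0,thr2.r1)
under SC → 100, 101, 102, 121, 122, 200, 201, 202, 221, 222
under TSO → 100, 101, 102, 121, 122, 200, 201, 202, 221, 222
under PSO → 100, 101, 102, 120, 121, 122, 200, 201, 202, 220, 221, 222
target 100 ∈ {SC,TSO,PSO}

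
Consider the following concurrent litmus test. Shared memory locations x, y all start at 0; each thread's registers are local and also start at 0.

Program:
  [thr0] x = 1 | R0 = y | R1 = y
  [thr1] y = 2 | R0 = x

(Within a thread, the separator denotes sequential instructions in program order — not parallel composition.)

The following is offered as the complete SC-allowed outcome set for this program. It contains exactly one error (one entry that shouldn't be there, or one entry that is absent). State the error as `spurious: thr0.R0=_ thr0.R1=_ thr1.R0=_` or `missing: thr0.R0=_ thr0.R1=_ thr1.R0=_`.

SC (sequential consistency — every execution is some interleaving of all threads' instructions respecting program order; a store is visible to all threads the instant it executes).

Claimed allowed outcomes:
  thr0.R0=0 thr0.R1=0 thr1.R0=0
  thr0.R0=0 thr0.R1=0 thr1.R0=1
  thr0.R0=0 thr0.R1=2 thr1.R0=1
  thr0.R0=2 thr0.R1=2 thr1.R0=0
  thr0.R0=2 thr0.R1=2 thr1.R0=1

outcome vector order: (thr0.R0,thr0.R1,thr1.R0)
SC (4): (0,0,1), (0,2,1), (2,2,0), (2,2,1)
claimed∖SC = {(0,0,0)}

spurious: thr0.R0=0 thr0.R1=0 thr1.R0=0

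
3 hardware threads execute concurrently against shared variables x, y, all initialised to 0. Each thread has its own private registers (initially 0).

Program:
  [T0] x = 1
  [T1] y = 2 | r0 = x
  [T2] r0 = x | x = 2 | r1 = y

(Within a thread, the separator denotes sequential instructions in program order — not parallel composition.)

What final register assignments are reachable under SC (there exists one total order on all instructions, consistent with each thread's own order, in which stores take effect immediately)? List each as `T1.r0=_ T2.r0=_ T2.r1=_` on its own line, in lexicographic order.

T1.r0=0 T2.r0=0 T2.r1=2
T1.r0=0 T2.r0=1 T2.r1=2
T1.r0=1 T2.r0=0 T2.r1=0
T1.r0=1 T2.r0=0 T2.r1=2
T1.r0=1 T2.r0=1 T2.r1=2
T1.r0=2 T2.r0=0 T2.r1=0
T1.r0=2 T2.r0=0 T2.r1=2
T1.r0=2 T2.r0=1 T2.r1=0
T1.r0=2 T2.r0=1 T2.r1=2

outcome vector order: (T1.r0,T2.r0,T2.r1)
|SC outcomes| = 9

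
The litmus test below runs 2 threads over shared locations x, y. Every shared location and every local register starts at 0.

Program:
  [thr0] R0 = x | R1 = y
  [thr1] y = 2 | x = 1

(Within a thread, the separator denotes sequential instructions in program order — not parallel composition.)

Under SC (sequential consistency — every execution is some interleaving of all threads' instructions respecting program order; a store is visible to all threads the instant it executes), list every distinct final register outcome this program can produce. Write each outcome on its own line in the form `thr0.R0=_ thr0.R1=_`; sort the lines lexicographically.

thr0.R0=0 thr0.R1=0
thr0.R0=0 thr0.R1=2
thr0.R0=1 thr0.R1=2

outcome vector order: (thr0.R0,thr0.R1)
|SC outcomes| = 3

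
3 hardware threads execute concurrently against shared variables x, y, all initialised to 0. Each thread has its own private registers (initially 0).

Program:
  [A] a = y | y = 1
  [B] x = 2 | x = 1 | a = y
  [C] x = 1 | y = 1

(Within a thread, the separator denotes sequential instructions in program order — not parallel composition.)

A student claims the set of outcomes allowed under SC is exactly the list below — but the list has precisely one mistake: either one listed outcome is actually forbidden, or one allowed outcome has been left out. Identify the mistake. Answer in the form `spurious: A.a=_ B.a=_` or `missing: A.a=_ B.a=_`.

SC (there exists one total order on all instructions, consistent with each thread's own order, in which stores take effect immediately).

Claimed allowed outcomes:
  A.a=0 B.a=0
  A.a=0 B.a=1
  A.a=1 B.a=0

missing: A.a=1 B.a=1

outcome vector order: (A.a,B.a)
SC: 4 outcomes — {(0,0) (0,1) (1,0) (1,1)}
SC∖claimed = {(1,1)}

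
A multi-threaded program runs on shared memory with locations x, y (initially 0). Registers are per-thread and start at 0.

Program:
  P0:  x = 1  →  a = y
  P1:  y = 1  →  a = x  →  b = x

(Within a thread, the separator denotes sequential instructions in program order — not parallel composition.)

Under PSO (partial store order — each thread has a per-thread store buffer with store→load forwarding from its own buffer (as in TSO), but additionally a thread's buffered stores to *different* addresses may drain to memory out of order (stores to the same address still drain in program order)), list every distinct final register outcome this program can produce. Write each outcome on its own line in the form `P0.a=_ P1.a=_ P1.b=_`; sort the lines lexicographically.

outcome vector order: (P0.a,P1.a,P1.b)
|PSO outcomes| = 6

P0.a=0 P1.a=0 P1.b=0
P0.a=0 P1.a=0 P1.b=1
P0.a=0 P1.a=1 P1.b=1
P0.a=1 P1.a=0 P1.b=0
P0.a=1 P1.a=0 P1.b=1
P0.a=1 P1.a=1 P1.b=1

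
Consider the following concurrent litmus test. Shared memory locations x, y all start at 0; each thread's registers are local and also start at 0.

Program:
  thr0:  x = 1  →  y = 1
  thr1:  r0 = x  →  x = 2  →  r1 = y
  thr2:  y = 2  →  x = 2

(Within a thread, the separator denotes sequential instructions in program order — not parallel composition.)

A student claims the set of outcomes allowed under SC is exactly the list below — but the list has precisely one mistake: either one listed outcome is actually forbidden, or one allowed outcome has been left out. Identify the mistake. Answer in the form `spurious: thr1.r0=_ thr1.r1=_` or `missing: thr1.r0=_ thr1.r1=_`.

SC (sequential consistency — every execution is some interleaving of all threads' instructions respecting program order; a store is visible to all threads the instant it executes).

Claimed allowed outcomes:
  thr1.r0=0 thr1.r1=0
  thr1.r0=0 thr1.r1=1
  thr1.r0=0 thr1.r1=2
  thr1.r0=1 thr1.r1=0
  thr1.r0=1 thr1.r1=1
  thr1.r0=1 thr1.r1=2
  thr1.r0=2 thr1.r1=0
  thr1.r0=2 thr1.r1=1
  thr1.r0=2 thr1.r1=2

outcome vector order: (thr1.r0,thr1.r1)
[SC] allowed = {0/0; 0/1; 0/2; 1/0; 1/1; 1/2; 2/1; 2/2}
claimed∖SC = {2/0}

spurious: thr1.r0=2 thr1.r1=0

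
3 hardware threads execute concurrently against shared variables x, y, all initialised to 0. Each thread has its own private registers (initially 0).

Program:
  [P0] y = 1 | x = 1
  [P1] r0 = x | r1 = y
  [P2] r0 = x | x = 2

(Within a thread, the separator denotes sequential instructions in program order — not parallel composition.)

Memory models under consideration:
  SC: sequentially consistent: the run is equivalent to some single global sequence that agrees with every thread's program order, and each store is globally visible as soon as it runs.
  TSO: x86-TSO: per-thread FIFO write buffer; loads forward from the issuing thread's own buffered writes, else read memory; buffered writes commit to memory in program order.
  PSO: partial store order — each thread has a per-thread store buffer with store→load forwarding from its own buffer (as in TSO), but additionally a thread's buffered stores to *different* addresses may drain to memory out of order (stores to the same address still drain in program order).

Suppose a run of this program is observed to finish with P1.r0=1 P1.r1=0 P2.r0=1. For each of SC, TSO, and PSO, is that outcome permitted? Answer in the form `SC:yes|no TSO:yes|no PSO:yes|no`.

SC:no TSO:no PSO:yes

outcome vector order: (P1.r0,P1.r1,P2.r0)
under SC → <0 0 0>, <0 0 1>, <0 1 0>, <0 1 1>, <1 1 0>, <1 1 1>, <2 0 0>, <2 1 0>, <2 1 1>
under TSO → <0 0 0>, <0 0 1>, <0 1 0>, <0 1 1>, <1 1 0>, <1 1 1>, <2 0 0>, <2 1 0>, <2 1 1>
under PSO → <0 0 0>, <0 0 1>, <0 1 0>, <0 1 1>, <1 0 0>, <1 0 1>, <1 1 0>, <1 1 1>, <2 0 0>, <2 0 1>, <2 1 0>, <2 1 1>
target <1 0 1> ∈ {PSO}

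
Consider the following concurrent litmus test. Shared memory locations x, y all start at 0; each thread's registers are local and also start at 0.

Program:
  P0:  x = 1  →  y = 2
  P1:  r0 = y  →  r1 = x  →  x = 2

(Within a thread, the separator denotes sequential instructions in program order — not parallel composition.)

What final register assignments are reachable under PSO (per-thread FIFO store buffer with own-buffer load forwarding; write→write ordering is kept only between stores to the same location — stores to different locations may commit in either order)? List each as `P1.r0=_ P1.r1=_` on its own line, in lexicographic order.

P1.r0=0 P1.r1=0
P1.r0=0 P1.r1=1
P1.r0=2 P1.r1=0
P1.r0=2 P1.r1=1

outcome vector order: (P1.r0,P1.r1)
|PSO outcomes| = 4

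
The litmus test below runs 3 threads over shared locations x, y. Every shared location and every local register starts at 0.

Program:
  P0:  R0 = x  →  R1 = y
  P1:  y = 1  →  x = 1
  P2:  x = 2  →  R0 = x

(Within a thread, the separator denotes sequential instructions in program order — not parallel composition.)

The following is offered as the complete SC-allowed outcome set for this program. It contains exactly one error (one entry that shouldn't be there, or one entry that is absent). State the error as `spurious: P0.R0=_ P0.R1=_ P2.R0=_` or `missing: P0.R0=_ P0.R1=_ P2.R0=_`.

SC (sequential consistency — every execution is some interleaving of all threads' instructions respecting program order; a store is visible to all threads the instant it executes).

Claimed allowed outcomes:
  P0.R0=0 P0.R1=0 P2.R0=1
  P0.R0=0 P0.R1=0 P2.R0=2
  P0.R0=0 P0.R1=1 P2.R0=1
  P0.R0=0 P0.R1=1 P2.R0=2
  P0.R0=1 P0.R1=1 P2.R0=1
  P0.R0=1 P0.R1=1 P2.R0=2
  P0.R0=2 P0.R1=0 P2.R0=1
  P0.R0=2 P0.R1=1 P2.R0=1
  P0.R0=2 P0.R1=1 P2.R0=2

outcome vector order: (P0.R0,P0.R1,P2.R0)
[SC] allowed = {(0,0,1); (0,0,2); (0,1,1); (0,1,2); (1,1,1); (1,1,2); (2,0,1); (2,0,2); (2,1,1); (2,1,2)}
SC∖claimed = {(2,0,2)}

missing: P0.R0=2 P0.R1=0 P2.R0=2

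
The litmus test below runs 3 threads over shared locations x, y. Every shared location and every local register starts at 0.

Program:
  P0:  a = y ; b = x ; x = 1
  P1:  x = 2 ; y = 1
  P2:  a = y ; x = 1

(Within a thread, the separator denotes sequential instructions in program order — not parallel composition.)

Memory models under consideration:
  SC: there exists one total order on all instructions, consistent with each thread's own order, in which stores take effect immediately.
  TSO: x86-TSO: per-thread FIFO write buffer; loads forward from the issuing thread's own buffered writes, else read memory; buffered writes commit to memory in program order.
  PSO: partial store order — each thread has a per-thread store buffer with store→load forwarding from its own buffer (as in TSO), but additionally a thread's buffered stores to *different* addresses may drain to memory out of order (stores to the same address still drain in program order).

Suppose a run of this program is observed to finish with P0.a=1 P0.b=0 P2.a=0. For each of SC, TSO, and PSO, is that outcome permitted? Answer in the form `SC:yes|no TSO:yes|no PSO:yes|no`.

SC:no TSO:no PSO:yes

outcome vector order: (P0.a,P0.b,P2.a)
under SC → <0 0 0> <0 0 1> <0 1 0> <0 1 1> <0 2 0> <0 2 1> <1 1 0> <1 1 1> <1 2 0> <1 2 1>
under TSO → <0 0 0> <0 0 1> <0 1 0> <0 1 1> <0 2 0> <0 2 1> <1 1 0> <1 1 1> <1 2 0> <1 2 1>
under PSO → <0 0 0> <0 0 1> <0 1 0> <0 1 1> <0 2 0> <0 2 1> <1 0 0> <1 0 1> <1 1 0> <1 1 1> <1 2 0> <1 2 1>
target <1 0 0> ∈ {PSO}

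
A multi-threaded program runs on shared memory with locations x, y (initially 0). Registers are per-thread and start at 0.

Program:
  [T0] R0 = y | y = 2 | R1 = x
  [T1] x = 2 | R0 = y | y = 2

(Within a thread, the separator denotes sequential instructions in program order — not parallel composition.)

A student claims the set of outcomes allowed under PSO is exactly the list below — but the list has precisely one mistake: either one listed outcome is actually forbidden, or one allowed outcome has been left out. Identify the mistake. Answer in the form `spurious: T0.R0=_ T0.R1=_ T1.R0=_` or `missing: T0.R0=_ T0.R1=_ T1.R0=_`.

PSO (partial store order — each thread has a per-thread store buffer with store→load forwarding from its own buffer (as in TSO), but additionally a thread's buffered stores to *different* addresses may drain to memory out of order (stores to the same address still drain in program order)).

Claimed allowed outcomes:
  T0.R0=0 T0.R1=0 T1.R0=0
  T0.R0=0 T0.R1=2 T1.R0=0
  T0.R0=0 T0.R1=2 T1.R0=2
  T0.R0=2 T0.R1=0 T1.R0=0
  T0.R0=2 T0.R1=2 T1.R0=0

outcome vector order: (T0.R0,T0.R1,T1.R0)
[PSO] allowed = {0/0/0 0/0/2 0/2/0 0/2/2 2/0/0 2/2/0}
PSO∖claimed = {0/0/2}

missing: T0.R0=0 T0.R1=0 T1.R0=2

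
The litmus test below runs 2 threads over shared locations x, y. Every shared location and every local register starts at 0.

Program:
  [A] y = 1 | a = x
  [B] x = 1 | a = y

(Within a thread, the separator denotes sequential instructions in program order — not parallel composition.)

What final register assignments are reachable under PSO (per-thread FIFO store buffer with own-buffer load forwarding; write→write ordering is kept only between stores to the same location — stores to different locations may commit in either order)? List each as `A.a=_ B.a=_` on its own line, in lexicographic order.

outcome vector order: (A.a,B.a)
|PSO outcomes| = 4

A.a=0 B.a=0
A.a=0 B.a=1
A.a=1 B.a=0
A.a=1 B.a=1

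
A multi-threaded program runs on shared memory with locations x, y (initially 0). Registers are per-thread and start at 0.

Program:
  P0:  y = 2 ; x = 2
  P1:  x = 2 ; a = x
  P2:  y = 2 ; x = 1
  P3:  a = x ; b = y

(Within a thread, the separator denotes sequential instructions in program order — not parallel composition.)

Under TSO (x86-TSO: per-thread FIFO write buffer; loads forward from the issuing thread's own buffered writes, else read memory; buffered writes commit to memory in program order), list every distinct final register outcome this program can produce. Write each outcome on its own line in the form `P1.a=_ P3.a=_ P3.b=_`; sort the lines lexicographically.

outcome vector order: (P1.a,P3.a,P3.b)
|TSO outcomes| = 10

P1.a=1 P3.a=0 P3.b=0
P1.a=1 P3.a=0 P3.b=2
P1.a=1 P3.a=1 P3.b=2
P1.a=1 P3.a=2 P3.b=0
P1.a=1 P3.a=2 P3.b=2
P1.a=2 P3.a=0 P3.b=0
P1.a=2 P3.a=0 P3.b=2
P1.a=2 P3.a=1 P3.b=2
P1.a=2 P3.a=2 P3.b=0
P1.a=2 P3.a=2 P3.b=2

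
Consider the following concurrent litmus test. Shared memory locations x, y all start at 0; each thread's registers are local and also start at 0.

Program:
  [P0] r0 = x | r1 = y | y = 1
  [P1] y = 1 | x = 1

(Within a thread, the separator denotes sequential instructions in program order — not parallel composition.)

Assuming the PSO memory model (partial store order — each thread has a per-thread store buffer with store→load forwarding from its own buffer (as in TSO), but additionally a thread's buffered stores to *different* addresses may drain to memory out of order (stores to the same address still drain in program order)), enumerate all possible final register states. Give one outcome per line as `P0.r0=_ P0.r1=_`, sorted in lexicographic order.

outcome vector order: (P0.r0,P0.r1)
|PSO outcomes| = 4

P0.r0=0 P0.r1=0
P0.r0=0 P0.r1=1
P0.r0=1 P0.r1=0
P0.r0=1 P0.r1=1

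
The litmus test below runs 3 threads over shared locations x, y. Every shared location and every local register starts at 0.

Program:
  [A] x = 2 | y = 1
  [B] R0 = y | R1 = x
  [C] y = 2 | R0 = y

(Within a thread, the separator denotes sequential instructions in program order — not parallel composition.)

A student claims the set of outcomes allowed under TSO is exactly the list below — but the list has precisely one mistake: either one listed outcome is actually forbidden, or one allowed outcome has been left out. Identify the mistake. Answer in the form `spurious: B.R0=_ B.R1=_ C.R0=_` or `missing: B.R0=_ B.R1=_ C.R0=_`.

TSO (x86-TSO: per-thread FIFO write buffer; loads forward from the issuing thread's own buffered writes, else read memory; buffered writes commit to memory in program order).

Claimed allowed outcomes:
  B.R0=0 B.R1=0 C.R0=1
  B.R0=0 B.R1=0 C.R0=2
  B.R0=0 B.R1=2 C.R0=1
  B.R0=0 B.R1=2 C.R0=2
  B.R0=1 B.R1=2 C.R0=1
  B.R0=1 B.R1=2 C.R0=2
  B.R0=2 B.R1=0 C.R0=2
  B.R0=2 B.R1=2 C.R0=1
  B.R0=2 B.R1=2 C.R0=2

missing: B.R0=2 B.R1=0 C.R0=1

outcome vector order: (B.R0,B.R1,C.R0)
[TSO] allowed = {0/0/1 0/0/2 0/2/1 0/2/2 1/2/1 1/2/2 2/0/1 2/0/2 2/2/1 2/2/2}
TSO∖claimed = {2/0/1}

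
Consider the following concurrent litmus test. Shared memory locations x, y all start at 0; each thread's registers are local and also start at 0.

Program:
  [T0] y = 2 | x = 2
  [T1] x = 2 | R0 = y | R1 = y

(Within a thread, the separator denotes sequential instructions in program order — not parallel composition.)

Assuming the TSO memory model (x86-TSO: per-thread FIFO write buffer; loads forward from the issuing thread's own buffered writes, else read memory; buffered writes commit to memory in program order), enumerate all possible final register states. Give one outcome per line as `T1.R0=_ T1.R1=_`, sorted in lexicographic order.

T1.R0=0 T1.R1=0
T1.R0=0 T1.R1=2
T1.R0=2 T1.R1=2

outcome vector order: (T1.R0,T1.R1)
|TSO outcomes| = 3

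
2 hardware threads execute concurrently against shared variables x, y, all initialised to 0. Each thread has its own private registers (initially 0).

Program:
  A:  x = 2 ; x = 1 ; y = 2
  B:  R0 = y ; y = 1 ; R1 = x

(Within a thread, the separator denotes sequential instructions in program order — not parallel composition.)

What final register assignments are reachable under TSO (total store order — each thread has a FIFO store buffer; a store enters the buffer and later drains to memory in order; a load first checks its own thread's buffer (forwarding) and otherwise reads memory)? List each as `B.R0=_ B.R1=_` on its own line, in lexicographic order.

outcome vector order: (B.R0,B.R1)
|TSO outcomes| = 4

B.R0=0 B.R1=0
B.R0=0 B.R1=1
B.R0=0 B.R1=2
B.R0=2 B.R1=1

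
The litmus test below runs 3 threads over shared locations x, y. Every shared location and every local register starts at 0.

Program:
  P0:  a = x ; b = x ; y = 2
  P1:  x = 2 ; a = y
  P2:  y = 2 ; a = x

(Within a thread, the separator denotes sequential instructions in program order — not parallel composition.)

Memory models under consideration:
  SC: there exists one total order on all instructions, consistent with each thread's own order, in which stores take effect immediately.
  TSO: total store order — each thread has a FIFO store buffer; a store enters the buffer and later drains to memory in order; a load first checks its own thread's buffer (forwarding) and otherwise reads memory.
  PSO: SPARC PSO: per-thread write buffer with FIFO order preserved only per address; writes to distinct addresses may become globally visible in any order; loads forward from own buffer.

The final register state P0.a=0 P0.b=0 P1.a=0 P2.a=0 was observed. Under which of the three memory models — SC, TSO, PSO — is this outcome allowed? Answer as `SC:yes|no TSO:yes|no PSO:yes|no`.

SC:no TSO:yes PSO:yes

outcome vector order: (P0.a,P0.b,P1.a,P2.a)
SC (9): <0 0 0 2>; <0 0 2 0>; <0 0 2 2>; <0 2 0 2>; <0 2 2 0>; <0 2 2 2>; <2 2 0 2>; <2 2 2 0>; <2 2 2 2>
TSO (12): <0 0 0 0>; <0 0 0 2>; <0 0 2 0>; <0 0 2 2>; <0 2 0 0>; <0 2 0 2>; <0 2 2 0>; <0 2 2 2>; <2 2 0 0>; <2 2 0 2>; <2 2 2 0>; <2 2 2 2>
PSO (12): <0 0 0 0>; <0 0 0 2>; <0 0 2 0>; <0 0 2 2>; <0 2 0 0>; <0 2 0 2>; <0 2 2 0>; <0 2 2 2>; <2 2 0 0>; <2 2 0 2>; <2 2 2 0>; <2 2 2 2>
target <0 0 0 0> ∈ {TSO,PSO}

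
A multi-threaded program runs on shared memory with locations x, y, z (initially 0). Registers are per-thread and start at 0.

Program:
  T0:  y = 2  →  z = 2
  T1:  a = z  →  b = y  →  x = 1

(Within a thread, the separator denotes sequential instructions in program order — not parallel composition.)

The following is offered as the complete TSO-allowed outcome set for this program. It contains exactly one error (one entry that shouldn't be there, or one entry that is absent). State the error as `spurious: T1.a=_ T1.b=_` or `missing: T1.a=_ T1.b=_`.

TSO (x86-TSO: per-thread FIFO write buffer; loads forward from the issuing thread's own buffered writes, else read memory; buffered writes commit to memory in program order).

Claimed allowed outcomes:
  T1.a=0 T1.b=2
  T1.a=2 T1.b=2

missing: T1.a=0 T1.b=0

outcome vector order: (T1.a,T1.b)
under TSO → <0 0> <0 2> <2 2>
TSO∖claimed = {<0 0>}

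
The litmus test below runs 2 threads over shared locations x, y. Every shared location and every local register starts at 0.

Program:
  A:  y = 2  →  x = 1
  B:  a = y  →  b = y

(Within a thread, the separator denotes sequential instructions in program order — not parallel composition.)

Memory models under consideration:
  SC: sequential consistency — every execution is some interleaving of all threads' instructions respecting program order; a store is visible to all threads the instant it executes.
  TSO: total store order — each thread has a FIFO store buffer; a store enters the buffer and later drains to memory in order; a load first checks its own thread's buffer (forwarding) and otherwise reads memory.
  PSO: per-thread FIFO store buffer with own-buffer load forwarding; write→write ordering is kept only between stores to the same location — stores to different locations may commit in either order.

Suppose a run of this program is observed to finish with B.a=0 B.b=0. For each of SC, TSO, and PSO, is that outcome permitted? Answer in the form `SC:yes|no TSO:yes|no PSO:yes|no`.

outcome vector order: (B.a,B.b)
[SC] allowed = {<0 0>; <0 2>; <2 2>}
[TSO] allowed = {<0 0>; <0 2>; <2 2>}
[PSO] allowed = {<0 0>; <0 2>; <2 2>}
target <0 0> ∈ {SC,TSO,PSO}

SC:yes TSO:yes PSO:yes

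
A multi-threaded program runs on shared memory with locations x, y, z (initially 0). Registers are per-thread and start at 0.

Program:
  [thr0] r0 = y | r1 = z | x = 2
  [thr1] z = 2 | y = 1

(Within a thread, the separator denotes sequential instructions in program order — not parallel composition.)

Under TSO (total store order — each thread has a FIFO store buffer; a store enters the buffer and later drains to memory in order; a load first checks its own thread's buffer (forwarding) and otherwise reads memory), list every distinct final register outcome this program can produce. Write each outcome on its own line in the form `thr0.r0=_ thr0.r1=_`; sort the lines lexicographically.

outcome vector order: (thr0.r0,thr0.r1)
|TSO outcomes| = 3

thr0.r0=0 thr0.r1=0
thr0.r0=0 thr0.r1=2
thr0.r0=1 thr0.r1=2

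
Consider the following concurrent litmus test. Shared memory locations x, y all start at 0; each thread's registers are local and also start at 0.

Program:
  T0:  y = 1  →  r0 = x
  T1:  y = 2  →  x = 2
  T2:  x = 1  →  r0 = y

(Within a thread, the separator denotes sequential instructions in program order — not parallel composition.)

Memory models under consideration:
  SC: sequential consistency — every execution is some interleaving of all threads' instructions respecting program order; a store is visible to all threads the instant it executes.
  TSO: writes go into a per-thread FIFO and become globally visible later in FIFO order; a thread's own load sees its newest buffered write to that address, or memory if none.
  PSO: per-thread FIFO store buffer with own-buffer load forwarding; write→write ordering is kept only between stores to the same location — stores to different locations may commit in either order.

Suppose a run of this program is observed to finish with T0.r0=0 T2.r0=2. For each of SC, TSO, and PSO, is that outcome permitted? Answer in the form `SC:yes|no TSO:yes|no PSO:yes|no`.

SC:yes TSO:yes PSO:yes

outcome vector order: (T0.r0,T2.r0)
[SC] allowed = {<0 1>, <0 2>, <1 0>, <1 1>, <1 2>, <2 0>, <2 1>, <2 2>}
[TSO] allowed = {<0 0>, <0 1>, <0 2>, <1 0>, <1 1>, <1 2>, <2 0>, <2 1>, <2 2>}
[PSO] allowed = {<0 0>, <0 1>, <0 2>, <1 0>, <1 1>, <1 2>, <2 0>, <2 1>, <2 2>}
target <0 2> ∈ {SC,TSO,PSO}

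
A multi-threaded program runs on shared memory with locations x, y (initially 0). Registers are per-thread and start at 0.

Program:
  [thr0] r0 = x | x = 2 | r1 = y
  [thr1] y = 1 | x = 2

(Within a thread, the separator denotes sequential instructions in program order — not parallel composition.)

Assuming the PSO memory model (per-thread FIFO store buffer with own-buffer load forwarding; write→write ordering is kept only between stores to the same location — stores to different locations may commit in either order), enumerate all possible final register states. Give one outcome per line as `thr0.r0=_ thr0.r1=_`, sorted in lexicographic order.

outcome vector order: (thr0.r0,thr0.r1)
|PSO outcomes| = 4

thr0.r0=0 thr0.r1=0
thr0.r0=0 thr0.r1=1
thr0.r0=2 thr0.r1=0
thr0.r0=2 thr0.r1=1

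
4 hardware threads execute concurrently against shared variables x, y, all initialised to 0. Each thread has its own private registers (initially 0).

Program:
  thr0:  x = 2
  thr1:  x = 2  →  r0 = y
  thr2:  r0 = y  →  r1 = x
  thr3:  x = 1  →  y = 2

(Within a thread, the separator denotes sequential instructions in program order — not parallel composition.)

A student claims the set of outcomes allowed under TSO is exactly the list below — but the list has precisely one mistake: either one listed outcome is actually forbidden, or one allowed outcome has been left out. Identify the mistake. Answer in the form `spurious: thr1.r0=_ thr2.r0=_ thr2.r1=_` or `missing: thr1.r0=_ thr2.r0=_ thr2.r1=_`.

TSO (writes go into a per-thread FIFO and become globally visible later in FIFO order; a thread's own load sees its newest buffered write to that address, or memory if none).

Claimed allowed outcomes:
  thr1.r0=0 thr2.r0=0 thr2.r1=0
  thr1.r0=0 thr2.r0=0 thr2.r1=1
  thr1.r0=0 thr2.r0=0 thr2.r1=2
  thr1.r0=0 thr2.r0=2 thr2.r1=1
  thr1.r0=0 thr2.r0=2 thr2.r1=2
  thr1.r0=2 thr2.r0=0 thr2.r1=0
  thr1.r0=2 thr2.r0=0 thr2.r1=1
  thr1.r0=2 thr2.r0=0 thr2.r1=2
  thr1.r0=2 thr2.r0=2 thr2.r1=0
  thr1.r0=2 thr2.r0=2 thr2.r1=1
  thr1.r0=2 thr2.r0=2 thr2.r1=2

spurious: thr1.r0=2 thr2.r0=2 thr2.r1=0

outcome vector order: (thr1.r0,thr2.r0,thr2.r1)
[TSO] allowed = {0/0/0, 0/0/1, 0/0/2, 0/2/1, 0/2/2, 2/0/0, 2/0/1, 2/0/2, 2/2/1, 2/2/2}
claimed∖TSO = {2/2/0}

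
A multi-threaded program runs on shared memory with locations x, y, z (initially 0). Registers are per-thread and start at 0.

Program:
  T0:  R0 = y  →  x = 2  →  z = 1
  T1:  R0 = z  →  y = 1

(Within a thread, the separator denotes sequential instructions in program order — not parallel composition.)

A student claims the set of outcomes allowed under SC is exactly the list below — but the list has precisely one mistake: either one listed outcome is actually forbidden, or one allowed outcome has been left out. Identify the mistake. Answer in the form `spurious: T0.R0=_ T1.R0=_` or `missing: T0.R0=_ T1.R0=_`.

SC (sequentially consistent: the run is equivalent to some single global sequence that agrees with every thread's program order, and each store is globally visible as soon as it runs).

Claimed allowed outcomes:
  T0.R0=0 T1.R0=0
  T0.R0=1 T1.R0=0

missing: T0.R0=0 T1.R0=1

outcome vector order: (T0.R0,T1.R0)
SC: 3 outcomes — {<0 0> <0 1> <1 0>}
SC∖claimed = {<0 1>}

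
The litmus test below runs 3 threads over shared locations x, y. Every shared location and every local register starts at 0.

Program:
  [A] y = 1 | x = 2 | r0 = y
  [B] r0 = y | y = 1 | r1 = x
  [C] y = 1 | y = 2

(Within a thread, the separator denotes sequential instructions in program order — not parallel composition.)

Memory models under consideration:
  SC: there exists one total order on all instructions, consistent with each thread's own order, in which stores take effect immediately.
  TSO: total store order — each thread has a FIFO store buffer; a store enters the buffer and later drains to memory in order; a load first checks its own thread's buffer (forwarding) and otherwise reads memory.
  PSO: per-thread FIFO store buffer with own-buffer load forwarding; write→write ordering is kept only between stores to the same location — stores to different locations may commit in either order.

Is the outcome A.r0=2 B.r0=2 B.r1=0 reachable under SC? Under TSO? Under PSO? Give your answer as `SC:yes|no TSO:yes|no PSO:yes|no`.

SC:no TSO:yes PSO:yes

outcome vector order: (A.r0,B.r0,B.r1)
[SC] allowed = {(1,0,0) (1,0,2) (1,1,0) (1,1,2) (1,2,0) (1,2,2) (2,0,0) (2,0,2) (2,1,0) (2,1,2) (2,2,2)}
[TSO] allowed = {(1,0,0) (1,0,2) (1,1,0) (1,1,2) (1,2,0) (1,2,2) (2,0,0) (2,0,2) (2,1,0) (2,1,2) (2,2,0) (2,2,2)}
[PSO] allowed = {(1,0,0) (1,0,2) (1,1,0) (1,1,2) (1,2,0) (1,2,2) (2,0,0) (2,0,2) (2,1,0) (2,1,2) (2,2,0) (2,2,2)}
target (2,2,0) ∈ {TSO,PSO}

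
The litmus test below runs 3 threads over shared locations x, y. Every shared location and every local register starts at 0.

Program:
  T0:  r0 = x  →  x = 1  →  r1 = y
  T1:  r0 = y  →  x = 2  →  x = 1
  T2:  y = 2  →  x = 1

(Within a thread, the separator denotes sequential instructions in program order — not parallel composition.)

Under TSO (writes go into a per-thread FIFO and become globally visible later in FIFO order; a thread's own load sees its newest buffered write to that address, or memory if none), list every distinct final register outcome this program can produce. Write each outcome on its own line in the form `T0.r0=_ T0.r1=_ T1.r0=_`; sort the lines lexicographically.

outcome vector order: (T0.r0,T0.r1,T1.r0)
|TSO outcomes| = 10

T0.r0=0 T0.r1=0 T1.r0=0
T0.r0=0 T0.r1=0 T1.r0=2
T0.r0=0 T0.r1=2 T1.r0=0
T0.r0=0 T0.r1=2 T1.r0=2
T0.r0=1 T0.r1=0 T1.r0=0
T0.r0=1 T0.r1=2 T1.r0=0
T0.r0=1 T0.r1=2 T1.r0=2
T0.r0=2 T0.r1=0 T1.r0=0
T0.r0=2 T0.r1=2 T1.r0=0
T0.r0=2 T0.r1=2 T1.r0=2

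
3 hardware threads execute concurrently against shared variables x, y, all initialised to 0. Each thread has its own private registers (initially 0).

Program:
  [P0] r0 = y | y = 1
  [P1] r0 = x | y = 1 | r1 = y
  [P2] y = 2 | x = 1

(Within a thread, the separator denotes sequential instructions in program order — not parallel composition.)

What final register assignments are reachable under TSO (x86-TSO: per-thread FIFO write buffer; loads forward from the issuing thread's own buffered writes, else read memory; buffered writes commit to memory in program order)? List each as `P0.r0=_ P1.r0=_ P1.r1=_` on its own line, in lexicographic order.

P0.r0=0 P1.r0=0 P1.r1=1
P0.r0=0 P1.r0=0 P1.r1=2
P0.r0=0 P1.r0=1 P1.r1=1
P0.r0=1 P1.r0=0 P1.r1=1
P0.r0=1 P1.r0=0 P1.r1=2
P0.r0=1 P1.r0=1 P1.r1=1
P0.r0=2 P1.r0=0 P1.r1=1
P0.r0=2 P1.r0=0 P1.r1=2
P0.r0=2 P1.r0=1 P1.r1=1

outcome vector order: (P0.r0,P1.r0,P1.r1)
|TSO outcomes| = 9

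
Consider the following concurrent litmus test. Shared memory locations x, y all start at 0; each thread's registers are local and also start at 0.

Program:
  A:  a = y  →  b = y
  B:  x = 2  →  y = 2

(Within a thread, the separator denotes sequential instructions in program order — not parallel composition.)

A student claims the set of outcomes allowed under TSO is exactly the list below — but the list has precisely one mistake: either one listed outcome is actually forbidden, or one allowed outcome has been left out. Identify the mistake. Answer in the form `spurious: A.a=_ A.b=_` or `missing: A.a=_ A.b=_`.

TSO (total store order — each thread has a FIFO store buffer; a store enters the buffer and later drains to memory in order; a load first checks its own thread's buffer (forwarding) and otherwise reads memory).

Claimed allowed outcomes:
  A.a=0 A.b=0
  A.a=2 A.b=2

outcome vector order: (A.a,A.b)
TSO (3): 00; 02; 22
TSO∖claimed = {02}

missing: A.a=0 A.b=2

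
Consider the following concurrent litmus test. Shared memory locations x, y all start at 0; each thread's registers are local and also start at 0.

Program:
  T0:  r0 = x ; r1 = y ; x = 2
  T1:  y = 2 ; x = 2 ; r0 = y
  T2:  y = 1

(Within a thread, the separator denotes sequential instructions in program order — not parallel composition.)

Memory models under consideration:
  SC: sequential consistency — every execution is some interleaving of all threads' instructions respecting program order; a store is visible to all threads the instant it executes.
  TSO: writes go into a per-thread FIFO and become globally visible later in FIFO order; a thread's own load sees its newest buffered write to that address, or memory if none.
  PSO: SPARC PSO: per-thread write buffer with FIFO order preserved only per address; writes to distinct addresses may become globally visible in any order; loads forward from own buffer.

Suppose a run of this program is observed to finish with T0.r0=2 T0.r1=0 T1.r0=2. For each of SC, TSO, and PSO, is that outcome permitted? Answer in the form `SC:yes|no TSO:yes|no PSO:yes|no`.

SC:no TSO:no PSO:yes

outcome vector order: (T0.r0,T0.r1,T1.r0)
[SC] allowed = {0/0/1 0/0/2 0/1/1 0/1/2 0/2/1 0/2/2 2/1/1 2/1/2 2/2/1 2/2/2}
[TSO] allowed = {0/0/1 0/0/2 0/1/1 0/1/2 0/2/1 0/2/2 2/1/1 2/1/2 2/2/1 2/2/2}
[PSO] allowed = {0/0/1 0/0/2 0/1/1 0/1/2 0/2/1 0/2/2 2/0/1 2/0/2 2/1/1 2/1/2 2/2/1 2/2/2}
target 2/0/2 ∈ {PSO}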